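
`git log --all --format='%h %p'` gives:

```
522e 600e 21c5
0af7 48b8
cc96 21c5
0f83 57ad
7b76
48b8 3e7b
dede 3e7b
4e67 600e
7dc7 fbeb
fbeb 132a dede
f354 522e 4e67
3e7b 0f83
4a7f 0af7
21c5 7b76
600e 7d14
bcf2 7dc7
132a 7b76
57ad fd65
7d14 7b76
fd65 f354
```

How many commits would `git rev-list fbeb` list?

14

Walking parent pointers from fbeb: reachable set = {0f83, 132a, 21c5, 3e7b, 4e67, 522e, 57ad, 600e, 7b76, 7d14, dede, f354, fbeb, fd65}.
That is 14 commits.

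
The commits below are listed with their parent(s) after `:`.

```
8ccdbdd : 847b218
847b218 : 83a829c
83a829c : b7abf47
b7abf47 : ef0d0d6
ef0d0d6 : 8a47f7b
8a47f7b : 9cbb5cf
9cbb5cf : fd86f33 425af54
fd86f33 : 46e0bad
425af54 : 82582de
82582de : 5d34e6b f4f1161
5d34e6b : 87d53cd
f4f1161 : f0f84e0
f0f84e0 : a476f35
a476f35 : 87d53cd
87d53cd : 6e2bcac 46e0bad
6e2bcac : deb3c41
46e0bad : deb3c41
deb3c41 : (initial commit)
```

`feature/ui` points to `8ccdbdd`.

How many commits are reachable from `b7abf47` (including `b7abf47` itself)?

Walking parent pointers from b7abf47: reachable set = {425af54, 46e0bad, 5d34e6b, 6e2bcac, 82582de, 87d53cd, 8a47f7b, 9cbb5cf, a476f35, b7abf47, deb3c41, ef0d0d6, f0f84e0, f4f1161, fd86f33}.
That is 15 commits.

15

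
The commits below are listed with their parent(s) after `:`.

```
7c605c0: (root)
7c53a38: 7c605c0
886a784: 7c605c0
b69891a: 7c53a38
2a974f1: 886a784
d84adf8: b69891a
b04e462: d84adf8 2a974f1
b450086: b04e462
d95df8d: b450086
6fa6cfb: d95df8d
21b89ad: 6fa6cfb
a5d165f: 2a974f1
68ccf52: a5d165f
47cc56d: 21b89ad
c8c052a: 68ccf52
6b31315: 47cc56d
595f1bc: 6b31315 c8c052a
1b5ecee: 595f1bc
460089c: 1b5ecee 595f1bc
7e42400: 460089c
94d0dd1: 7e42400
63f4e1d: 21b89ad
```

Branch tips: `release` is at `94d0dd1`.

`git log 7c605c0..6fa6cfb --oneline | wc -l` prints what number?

9

Reachable from 6fa6cfb: {2a974f1, 6fa6cfb, 7c53a38, 7c605c0, 886a784, b04e462, b450086, b69891a, d84adf8, d95df8d}.
Reachable from 7c605c0: {7c605c0}.
In 6fa6cfb's history but not 7c605c0's: {2a974f1, 6fa6cfb, 7c53a38, 886a784, b04e462, b450086, b69891a, d84adf8, d95df8d} — 9 commits.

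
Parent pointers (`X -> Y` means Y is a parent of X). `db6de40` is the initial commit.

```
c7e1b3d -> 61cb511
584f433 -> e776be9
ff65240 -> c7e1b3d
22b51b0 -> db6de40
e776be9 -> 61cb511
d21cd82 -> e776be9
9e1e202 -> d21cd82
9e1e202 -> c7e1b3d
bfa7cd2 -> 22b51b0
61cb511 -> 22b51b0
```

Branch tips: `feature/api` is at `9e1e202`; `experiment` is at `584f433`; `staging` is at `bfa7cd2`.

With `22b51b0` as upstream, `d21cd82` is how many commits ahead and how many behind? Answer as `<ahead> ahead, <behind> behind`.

Reachable from d21cd82: {22b51b0, 61cb511, d21cd82, db6de40, e776be9}.
Reachable from 22b51b0: {22b51b0, db6de40}.
Only in d21cd82's history (ahead): {61cb511, d21cd82, e776be9} — 3.
Only in 22b51b0's history (behind): {} — 0.

3 ahead, 0 behind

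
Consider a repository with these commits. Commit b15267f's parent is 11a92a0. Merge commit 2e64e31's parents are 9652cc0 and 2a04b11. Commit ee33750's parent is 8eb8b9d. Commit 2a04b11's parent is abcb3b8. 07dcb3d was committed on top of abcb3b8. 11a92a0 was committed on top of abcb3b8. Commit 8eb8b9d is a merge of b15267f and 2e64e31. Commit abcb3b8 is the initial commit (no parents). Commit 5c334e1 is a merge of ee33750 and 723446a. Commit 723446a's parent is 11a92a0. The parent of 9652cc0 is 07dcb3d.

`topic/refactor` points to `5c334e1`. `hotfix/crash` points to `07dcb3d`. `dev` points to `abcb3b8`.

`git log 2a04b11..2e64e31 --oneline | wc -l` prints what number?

3

Reachable from 2e64e31: {07dcb3d, 2a04b11, 2e64e31, 9652cc0, abcb3b8}.
Reachable from 2a04b11: {2a04b11, abcb3b8}.
In 2e64e31's history but not 2a04b11's: {07dcb3d, 2e64e31, 9652cc0} — 3 commits.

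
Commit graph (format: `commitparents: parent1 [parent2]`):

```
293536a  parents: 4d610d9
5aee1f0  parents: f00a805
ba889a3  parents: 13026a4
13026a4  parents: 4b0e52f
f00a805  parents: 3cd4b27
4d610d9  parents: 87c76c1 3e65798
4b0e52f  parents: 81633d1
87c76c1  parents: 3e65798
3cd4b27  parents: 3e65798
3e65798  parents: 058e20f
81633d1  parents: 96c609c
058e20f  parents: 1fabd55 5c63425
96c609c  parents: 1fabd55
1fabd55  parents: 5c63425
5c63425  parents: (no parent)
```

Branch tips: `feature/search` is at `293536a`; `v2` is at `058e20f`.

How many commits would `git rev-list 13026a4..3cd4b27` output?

3

Reachable from 3cd4b27: {058e20f, 1fabd55, 3cd4b27, 3e65798, 5c63425}.
Reachable from 13026a4: {13026a4, 1fabd55, 4b0e52f, 5c63425, 81633d1, 96c609c}.
In 3cd4b27's history but not 13026a4's: {058e20f, 3cd4b27, 3e65798} — 3 commits.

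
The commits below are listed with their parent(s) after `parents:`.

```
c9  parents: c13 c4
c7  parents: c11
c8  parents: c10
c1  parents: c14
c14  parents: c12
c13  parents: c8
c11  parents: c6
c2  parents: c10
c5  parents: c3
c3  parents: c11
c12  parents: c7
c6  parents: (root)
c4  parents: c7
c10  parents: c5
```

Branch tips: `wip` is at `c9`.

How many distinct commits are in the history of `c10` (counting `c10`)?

5

Walking parent pointers from c10: reachable set = {c10, c11, c3, c5, c6}.
That is 5 commits.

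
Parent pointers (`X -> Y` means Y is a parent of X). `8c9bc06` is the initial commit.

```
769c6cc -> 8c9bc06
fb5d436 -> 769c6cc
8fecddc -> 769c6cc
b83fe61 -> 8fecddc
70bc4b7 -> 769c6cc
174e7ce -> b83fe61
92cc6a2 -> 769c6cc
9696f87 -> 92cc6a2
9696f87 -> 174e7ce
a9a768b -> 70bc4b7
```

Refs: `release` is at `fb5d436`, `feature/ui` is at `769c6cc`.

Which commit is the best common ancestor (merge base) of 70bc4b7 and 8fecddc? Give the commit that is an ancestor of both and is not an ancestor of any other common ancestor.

Ancestors of 70bc4b7: {70bc4b7, 769c6cc, 8c9bc06}.
Ancestors of 8fecddc: {769c6cc, 8c9bc06, 8fecddc}.
Common ancestors: {769c6cc, 8c9bc06}.
Among these, 769c6cc is not an ancestor of any other common ancestor — it is the merge base.

769c6cc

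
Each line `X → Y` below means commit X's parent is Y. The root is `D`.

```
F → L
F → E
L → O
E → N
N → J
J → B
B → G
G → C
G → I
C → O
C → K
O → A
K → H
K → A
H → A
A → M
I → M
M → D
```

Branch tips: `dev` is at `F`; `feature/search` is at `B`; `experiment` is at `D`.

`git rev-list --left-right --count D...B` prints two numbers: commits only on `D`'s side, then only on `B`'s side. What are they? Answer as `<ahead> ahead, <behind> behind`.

0 ahead, 9 behind

Reachable from D: {D}.
Reachable from B: {A, B, C, D, G, H, I, K, M, O}.
Only in D's history (ahead): {} — 0.
Only in B's history (behind): {A, B, C, G, H, I, K, M, O} — 9.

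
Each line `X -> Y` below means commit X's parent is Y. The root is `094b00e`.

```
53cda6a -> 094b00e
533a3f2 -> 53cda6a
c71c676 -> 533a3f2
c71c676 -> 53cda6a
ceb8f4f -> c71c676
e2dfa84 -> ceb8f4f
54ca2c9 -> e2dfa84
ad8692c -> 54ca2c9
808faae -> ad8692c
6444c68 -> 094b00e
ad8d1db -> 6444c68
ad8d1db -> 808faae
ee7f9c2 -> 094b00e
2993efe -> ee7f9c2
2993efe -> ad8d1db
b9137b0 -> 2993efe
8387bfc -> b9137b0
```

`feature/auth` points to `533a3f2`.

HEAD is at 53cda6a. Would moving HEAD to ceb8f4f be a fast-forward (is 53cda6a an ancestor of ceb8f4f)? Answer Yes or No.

A fast-forward from 53cda6a to ceb8f4f is possible iff 53cda6a is an ancestor of ceb8f4f.
Ancestors of ceb8f4f: {094b00e, 533a3f2, 53cda6a, c71c676, ceb8f4f}.
53cda6a is among them, so fast-forward is possible.

Yes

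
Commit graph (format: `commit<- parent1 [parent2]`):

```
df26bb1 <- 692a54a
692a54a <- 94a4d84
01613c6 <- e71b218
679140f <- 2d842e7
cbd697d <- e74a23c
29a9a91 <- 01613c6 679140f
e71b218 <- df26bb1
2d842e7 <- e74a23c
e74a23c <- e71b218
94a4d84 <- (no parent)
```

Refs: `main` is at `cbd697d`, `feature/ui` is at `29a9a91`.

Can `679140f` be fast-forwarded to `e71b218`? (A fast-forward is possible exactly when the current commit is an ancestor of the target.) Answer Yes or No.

A fast-forward from 679140f to e71b218 is possible iff 679140f is an ancestor of e71b218.
Ancestors of e71b218: {692a54a, 94a4d84, df26bb1, e71b218}.
679140f is not among them, so fast-forward is not possible.

No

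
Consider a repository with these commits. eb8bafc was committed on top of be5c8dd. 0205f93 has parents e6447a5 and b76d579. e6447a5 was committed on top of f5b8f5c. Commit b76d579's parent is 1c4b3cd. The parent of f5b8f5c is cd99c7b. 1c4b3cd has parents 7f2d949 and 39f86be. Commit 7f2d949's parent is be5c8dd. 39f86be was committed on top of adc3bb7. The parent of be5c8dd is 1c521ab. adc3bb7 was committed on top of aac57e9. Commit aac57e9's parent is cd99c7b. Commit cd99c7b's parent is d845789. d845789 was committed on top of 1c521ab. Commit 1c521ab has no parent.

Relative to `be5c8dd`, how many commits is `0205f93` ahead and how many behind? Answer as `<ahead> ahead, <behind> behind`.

Reachable from 0205f93: {0205f93, 1c4b3cd, 1c521ab, 39f86be, 7f2d949, aac57e9, adc3bb7, b76d579, be5c8dd, cd99c7b, d845789, e6447a5, f5b8f5c}.
Reachable from be5c8dd: {1c521ab, be5c8dd}.
Only in 0205f93's history (ahead): {0205f93, 1c4b3cd, 39f86be, 7f2d949, aac57e9, adc3bb7, b76d579, cd99c7b, d845789, e6447a5, f5b8f5c} — 11.
Only in be5c8dd's history (behind): {} — 0.

11 ahead, 0 behind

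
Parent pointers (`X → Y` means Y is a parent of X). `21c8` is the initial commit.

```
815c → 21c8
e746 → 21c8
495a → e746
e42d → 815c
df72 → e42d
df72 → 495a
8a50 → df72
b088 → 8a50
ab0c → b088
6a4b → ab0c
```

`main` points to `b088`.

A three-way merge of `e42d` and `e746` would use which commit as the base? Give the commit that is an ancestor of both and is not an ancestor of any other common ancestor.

21c8

Ancestors of e42d: {21c8, 815c, e42d}.
Ancestors of e746: {21c8, e746}.
Common ancestors: {21c8}.
The only common ancestor is 21c8, so it is the merge base.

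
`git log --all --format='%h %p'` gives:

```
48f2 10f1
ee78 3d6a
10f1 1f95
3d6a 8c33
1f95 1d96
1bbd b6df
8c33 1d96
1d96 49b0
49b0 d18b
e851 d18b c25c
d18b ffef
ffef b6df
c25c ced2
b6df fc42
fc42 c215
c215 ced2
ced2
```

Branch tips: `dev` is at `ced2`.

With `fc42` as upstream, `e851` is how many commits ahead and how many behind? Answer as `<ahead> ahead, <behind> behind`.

Reachable from e851: {b6df, c215, c25c, ced2, d18b, e851, fc42, ffef}.
Reachable from fc42: {c215, ced2, fc42}.
Only in e851's history (ahead): {b6df, c25c, d18b, e851, ffef} — 5.
Only in fc42's history (behind): {} — 0.

5 ahead, 0 behind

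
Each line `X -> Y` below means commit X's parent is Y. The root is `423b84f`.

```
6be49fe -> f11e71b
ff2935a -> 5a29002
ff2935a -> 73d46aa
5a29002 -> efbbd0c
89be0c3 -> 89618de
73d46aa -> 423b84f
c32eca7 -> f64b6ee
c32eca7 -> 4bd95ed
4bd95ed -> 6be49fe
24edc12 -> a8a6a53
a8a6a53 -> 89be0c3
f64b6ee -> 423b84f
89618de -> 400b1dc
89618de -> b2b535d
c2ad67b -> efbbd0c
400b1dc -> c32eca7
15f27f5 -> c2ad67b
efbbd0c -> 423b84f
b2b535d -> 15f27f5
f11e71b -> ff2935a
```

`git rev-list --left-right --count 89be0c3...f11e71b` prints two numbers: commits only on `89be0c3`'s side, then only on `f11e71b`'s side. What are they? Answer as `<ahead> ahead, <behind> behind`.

10 ahead, 0 behind

Reachable from 89be0c3: {15f27f5, 400b1dc, 423b84f, 4bd95ed, 5a29002, 6be49fe, 73d46aa, 89618de, 89be0c3, b2b535d, c2ad67b, c32eca7, efbbd0c, f11e71b, f64b6ee, ff2935a}.
Reachable from f11e71b: {423b84f, 5a29002, 73d46aa, efbbd0c, f11e71b, ff2935a}.
Only in 89be0c3's history (ahead): {15f27f5, 400b1dc, 4bd95ed, 6be49fe, 89618de, 89be0c3, b2b535d, c2ad67b, c32eca7, f64b6ee} — 10.
Only in f11e71b's history (behind): {} — 0.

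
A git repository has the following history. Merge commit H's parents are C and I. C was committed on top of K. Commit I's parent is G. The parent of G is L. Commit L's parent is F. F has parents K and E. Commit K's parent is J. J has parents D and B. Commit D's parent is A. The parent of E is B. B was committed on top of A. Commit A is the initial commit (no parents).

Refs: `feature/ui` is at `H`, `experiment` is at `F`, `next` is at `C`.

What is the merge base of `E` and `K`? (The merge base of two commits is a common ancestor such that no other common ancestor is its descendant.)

B

Ancestors of E: {A, B, E}.
Ancestors of K: {A, B, D, J, K}.
Common ancestors: {A, B}.
Among these, B is not an ancestor of any other common ancestor — it is the merge base.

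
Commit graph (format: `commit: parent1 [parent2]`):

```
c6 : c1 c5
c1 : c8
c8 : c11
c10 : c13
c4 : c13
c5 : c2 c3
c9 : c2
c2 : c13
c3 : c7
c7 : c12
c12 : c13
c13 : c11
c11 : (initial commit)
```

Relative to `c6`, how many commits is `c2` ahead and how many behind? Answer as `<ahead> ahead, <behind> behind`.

0 ahead, 7 behind

Reachable from c2: {c11, c13, c2}.
Reachable from c6: {c1, c11, c12, c13, c2, c3, c5, c6, c7, c8}.
Only in c2's history (ahead): {} — 0.
Only in c6's history (behind): {c1, c12, c3, c5, c6, c7, c8} — 7.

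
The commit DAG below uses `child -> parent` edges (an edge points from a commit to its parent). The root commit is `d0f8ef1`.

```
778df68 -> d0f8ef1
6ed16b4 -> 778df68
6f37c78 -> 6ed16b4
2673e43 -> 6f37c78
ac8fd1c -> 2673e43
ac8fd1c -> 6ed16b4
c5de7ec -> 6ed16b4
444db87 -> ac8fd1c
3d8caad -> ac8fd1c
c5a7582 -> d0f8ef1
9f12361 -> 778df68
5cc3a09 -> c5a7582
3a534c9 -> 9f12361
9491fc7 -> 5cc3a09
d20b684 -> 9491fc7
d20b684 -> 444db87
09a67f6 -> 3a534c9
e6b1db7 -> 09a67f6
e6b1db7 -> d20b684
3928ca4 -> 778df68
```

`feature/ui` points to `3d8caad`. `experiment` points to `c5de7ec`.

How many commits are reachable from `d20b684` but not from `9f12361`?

Reachable from d20b684: {2673e43, 444db87, 5cc3a09, 6ed16b4, 6f37c78, 778df68, 9491fc7, ac8fd1c, c5a7582, d0f8ef1, d20b684}.
Reachable from 9f12361: {778df68, 9f12361, d0f8ef1}.
In d20b684's history but not 9f12361's: {2673e43, 444db87, 5cc3a09, 6ed16b4, 6f37c78, 9491fc7, ac8fd1c, c5a7582, d20b684} — 9 commits.

9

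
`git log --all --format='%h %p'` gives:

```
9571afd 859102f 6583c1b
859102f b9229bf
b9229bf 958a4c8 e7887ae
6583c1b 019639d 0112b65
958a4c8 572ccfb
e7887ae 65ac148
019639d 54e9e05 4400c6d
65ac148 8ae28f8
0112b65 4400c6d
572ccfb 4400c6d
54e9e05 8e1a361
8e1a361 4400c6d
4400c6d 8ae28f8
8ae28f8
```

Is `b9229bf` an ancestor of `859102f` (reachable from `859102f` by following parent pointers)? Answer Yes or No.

Ancestors of 859102f (commits reachable by following parents): {4400c6d, 572ccfb, 65ac148, 859102f, 8ae28f8, 958a4c8, b9229bf, e7887ae}.
b9229bf is in that set, so it is an ancestor of 859102f.

Yes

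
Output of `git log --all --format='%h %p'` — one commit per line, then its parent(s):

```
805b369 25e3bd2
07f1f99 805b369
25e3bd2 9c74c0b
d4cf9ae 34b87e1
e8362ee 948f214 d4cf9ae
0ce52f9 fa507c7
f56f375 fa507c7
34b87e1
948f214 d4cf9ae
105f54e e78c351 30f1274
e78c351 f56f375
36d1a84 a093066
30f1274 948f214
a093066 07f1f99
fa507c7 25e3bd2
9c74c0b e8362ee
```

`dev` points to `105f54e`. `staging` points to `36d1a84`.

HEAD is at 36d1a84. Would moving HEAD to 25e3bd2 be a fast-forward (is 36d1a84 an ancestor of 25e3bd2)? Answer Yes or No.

No

A fast-forward from 36d1a84 to 25e3bd2 is possible iff 36d1a84 is an ancestor of 25e3bd2.
Ancestors of 25e3bd2: {25e3bd2, 34b87e1, 948f214, 9c74c0b, d4cf9ae, e8362ee}.
36d1a84 is not among them, so fast-forward is not possible.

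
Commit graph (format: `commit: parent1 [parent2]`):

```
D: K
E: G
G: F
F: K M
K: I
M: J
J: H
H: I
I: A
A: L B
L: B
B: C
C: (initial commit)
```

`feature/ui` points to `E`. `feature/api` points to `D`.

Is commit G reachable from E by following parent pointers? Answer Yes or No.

Yes

Ancestors of E (commits reachable by following parents): {A, B, C, E, F, G, H, I, J, K, L, M}.
G is in that set, so it is an ancestor of E.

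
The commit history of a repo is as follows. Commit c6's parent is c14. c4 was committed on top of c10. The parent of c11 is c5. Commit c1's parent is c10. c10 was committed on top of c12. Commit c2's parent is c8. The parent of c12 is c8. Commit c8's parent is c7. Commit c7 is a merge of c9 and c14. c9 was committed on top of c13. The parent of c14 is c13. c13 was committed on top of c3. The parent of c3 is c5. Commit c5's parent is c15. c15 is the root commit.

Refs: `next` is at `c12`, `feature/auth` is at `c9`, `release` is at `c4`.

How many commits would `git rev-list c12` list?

Walking parent pointers from c12: reachable set = {c12, c13, c14, c15, c3, c5, c7, c8, c9}.
That is 9 commits.

9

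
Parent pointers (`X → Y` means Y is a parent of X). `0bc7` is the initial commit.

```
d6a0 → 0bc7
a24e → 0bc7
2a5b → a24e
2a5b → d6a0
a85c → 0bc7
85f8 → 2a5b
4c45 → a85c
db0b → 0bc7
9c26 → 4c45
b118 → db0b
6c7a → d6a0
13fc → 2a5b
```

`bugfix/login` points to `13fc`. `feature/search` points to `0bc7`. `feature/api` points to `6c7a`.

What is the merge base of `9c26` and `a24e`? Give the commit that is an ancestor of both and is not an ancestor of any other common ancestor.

0bc7

Ancestors of 9c26: {0bc7, 4c45, 9c26, a85c}.
Ancestors of a24e: {0bc7, a24e}.
Common ancestors: {0bc7}.
The only common ancestor is 0bc7, so it is the merge base.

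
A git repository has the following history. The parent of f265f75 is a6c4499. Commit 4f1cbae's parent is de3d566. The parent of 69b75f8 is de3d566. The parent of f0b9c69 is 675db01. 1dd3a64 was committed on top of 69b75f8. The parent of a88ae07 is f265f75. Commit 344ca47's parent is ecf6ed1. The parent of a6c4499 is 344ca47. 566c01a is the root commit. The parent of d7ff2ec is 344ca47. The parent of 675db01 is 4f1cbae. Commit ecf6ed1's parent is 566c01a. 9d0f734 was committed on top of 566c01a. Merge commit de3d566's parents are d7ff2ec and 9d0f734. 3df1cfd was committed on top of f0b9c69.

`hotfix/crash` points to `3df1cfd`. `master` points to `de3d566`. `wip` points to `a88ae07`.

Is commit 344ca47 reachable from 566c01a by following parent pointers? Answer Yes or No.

Ancestors of 566c01a: {566c01a}.
344ca47 is not in that set, so it is not an ancestor of 566c01a.

No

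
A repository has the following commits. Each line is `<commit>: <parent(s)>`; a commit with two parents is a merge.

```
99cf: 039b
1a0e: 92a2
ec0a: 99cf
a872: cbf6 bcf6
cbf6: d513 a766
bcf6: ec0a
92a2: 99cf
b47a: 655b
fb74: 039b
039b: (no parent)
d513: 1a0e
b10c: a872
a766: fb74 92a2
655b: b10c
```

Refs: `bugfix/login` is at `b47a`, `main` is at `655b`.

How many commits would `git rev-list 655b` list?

13

Walking parent pointers from 655b: reachable set = {039b, 1a0e, 655b, 92a2, 99cf, a766, a872, b10c, bcf6, cbf6, d513, ec0a, fb74}.
That is 13 commits.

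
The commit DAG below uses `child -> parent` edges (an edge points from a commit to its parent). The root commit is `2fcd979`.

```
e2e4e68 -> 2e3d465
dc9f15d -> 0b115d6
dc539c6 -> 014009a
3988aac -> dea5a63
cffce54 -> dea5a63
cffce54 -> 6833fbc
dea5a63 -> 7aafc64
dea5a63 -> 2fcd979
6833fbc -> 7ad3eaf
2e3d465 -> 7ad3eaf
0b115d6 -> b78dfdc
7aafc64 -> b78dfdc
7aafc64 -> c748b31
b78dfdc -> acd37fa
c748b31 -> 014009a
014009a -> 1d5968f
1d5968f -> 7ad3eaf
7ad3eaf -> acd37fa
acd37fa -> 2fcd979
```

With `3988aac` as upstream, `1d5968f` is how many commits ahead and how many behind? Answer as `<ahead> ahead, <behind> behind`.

Reachable from 1d5968f: {1d5968f, 2fcd979, 7ad3eaf, acd37fa}.
Reachable from 3988aac: {014009a, 1d5968f, 2fcd979, 3988aac, 7aafc64, 7ad3eaf, acd37fa, b78dfdc, c748b31, dea5a63}.
Only in 1d5968f's history (ahead): {} — 0.
Only in 3988aac's history (behind): {014009a, 3988aac, 7aafc64, b78dfdc, c748b31, dea5a63} — 6.

0 ahead, 6 behind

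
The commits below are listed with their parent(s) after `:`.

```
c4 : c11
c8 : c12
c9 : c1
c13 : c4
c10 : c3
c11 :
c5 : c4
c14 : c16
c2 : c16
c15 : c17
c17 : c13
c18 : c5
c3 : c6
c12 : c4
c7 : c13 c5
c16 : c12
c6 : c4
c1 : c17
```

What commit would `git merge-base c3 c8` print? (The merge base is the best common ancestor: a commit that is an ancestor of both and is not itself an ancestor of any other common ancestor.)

c4

Ancestors of c3: {c11, c3, c4, c6}.
Ancestors of c8: {c11, c12, c4, c8}.
Common ancestors: {c11, c4}.
Among these, c4 is not an ancestor of any other common ancestor — it is the merge base.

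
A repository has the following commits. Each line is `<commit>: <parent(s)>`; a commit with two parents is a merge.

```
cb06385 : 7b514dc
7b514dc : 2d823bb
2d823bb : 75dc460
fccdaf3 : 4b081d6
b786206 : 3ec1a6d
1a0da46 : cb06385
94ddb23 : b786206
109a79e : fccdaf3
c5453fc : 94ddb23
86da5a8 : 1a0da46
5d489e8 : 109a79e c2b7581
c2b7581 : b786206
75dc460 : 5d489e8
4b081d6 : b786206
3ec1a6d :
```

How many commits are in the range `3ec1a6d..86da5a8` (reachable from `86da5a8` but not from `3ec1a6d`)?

12

Reachable from 86da5a8: {109a79e, 1a0da46, 2d823bb, 3ec1a6d, 4b081d6, 5d489e8, 75dc460, 7b514dc, 86da5a8, b786206, c2b7581, cb06385, fccdaf3}.
Reachable from 3ec1a6d: {3ec1a6d}.
In 86da5a8's history but not 3ec1a6d's: {109a79e, 1a0da46, 2d823bb, 4b081d6, 5d489e8, 75dc460, 7b514dc, 86da5a8, b786206, c2b7581, cb06385, fccdaf3} — 12 commits.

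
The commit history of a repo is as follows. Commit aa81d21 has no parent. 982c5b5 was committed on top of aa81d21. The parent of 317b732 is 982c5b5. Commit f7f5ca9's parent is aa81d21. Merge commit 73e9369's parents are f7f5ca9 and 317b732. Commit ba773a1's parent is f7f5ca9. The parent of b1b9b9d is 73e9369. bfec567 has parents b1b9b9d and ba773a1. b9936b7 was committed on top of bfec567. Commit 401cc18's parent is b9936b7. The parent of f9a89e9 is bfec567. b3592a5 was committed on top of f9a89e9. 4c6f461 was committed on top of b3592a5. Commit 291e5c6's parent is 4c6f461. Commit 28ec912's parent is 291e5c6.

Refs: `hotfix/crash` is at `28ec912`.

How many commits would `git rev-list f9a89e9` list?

9

Walking parent pointers from f9a89e9: reachable set = {317b732, 73e9369, 982c5b5, aa81d21, b1b9b9d, ba773a1, bfec567, f7f5ca9, f9a89e9}.
That is 9 commits.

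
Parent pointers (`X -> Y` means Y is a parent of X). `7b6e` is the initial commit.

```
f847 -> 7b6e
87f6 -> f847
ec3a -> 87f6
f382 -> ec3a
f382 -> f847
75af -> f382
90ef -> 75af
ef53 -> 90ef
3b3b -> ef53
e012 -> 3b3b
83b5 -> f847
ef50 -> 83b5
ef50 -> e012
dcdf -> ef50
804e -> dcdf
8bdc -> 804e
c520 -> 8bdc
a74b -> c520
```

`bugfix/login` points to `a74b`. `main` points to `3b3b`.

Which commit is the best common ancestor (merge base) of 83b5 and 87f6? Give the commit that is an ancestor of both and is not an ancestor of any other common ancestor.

f847

Ancestors of 83b5: {7b6e, 83b5, f847}.
Ancestors of 87f6: {7b6e, 87f6, f847}.
Common ancestors: {7b6e, f847}.
Among these, f847 is not an ancestor of any other common ancestor — it is the merge base.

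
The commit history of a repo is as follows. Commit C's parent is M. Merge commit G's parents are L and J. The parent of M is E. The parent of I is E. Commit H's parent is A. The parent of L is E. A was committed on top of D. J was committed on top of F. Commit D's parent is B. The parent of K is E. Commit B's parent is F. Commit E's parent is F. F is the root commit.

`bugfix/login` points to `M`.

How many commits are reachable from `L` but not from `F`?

Reachable from L: {E, F, L}.
Reachable from F: {F}.
In L's history but not F's: {E, L} — 2 commits.

2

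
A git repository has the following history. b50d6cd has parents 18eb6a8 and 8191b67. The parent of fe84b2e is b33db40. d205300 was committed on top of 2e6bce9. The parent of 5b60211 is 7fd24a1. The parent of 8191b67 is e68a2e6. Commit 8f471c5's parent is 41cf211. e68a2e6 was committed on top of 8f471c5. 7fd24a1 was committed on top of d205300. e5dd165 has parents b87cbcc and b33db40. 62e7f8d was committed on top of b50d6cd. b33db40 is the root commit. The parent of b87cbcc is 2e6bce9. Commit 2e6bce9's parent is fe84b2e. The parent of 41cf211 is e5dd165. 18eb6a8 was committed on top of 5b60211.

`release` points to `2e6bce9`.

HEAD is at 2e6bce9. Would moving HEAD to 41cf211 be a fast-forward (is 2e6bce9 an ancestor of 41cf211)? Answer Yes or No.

A fast-forward from 2e6bce9 to 41cf211 is possible iff 2e6bce9 is an ancestor of 41cf211.
Ancestors of 41cf211: {2e6bce9, 41cf211, b33db40, b87cbcc, e5dd165, fe84b2e}.
2e6bce9 is among them, so fast-forward is possible.

Yes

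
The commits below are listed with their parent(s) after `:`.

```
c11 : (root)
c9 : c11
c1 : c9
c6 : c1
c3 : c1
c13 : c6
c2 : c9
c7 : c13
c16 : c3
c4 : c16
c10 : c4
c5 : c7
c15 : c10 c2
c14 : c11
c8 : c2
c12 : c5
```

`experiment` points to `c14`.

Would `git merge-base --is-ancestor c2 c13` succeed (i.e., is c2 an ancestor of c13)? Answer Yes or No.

Ancestors of c13: {c1, c11, c13, c6, c9}.
c2 is not in that set, so it is not an ancestor of c13.

No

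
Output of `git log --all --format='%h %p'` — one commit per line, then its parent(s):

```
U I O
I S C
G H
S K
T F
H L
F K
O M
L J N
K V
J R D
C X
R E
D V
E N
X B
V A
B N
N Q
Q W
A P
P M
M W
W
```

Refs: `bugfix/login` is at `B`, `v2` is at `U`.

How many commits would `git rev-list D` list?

6

Walking parent pointers from D: reachable set = {A, D, M, P, V, W}.
That is 6 commits.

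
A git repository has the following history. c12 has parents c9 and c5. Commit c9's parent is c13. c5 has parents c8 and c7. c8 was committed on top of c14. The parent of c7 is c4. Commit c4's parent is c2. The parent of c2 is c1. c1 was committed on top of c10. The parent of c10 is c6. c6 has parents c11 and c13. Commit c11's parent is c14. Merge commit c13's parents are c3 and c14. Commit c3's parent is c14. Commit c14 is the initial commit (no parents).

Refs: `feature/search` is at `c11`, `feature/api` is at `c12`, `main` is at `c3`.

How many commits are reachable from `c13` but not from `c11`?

Reachable from c13: {c13, c14, c3}.
Reachable from c11: {c11, c14}.
In c13's history but not c11's: {c13, c3} — 2 commits.

2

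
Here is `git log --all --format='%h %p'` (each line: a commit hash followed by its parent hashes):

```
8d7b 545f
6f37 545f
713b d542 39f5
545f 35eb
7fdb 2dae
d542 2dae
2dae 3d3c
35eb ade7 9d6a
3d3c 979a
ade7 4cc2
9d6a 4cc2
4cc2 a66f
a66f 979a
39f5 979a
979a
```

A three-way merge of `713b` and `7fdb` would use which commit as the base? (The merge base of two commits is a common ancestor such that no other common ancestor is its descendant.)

2dae

Ancestors of 713b: {2dae, 39f5, 3d3c, 713b, 979a, d542}.
Ancestors of 7fdb: {2dae, 3d3c, 7fdb, 979a}.
Common ancestors: {2dae, 3d3c, 979a}.
Among these, 2dae is not an ancestor of any other common ancestor — it is the merge base.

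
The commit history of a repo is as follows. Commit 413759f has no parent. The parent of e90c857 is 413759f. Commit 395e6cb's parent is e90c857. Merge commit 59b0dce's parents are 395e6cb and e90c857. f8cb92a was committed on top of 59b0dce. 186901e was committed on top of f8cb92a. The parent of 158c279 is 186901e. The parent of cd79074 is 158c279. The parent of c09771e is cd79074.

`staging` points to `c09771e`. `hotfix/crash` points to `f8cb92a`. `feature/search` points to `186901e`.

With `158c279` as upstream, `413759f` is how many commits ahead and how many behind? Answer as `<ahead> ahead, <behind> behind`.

Reachable from 413759f: {413759f}.
Reachable from 158c279: {158c279, 186901e, 395e6cb, 413759f, 59b0dce, e90c857, f8cb92a}.
Only in 413759f's history (ahead): {} — 0.
Only in 158c279's history (behind): {158c279, 186901e, 395e6cb, 59b0dce, e90c857, f8cb92a} — 6.

0 ahead, 6 behind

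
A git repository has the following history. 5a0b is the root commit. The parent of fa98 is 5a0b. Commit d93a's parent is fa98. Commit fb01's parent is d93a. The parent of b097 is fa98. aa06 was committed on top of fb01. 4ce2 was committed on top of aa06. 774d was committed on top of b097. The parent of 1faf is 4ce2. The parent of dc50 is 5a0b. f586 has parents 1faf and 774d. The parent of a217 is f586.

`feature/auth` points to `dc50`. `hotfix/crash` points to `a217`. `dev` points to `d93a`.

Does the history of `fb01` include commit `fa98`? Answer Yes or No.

Yes

Ancestors of fb01 (commits reachable by following parents): {5a0b, d93a, fa98, fb01}.
fa98 is in that set, so it is an ancestor of fb01.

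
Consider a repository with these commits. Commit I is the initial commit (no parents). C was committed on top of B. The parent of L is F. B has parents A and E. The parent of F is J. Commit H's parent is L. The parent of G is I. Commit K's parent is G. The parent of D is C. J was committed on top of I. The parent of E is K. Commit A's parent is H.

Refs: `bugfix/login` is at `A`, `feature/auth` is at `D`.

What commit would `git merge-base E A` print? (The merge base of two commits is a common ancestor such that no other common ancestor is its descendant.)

I

Ancestors of E: {E, G, I, K}.
Ancestors of A: {A, F, H, I, J, L}.
Common ancestors: {I}.
The only common ancestor is I, so it is the merge base.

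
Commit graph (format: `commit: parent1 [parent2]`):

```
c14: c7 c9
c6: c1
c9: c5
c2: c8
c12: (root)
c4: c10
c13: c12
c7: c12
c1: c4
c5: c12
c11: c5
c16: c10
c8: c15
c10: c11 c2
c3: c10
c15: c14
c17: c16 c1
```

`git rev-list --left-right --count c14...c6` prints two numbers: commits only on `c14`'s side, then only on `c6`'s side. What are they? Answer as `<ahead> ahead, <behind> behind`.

0 ahead, 8 behind

Reachable from c14: {c12, c14, c5, c7, c9}.
Reachable from c6: {c1, c10, c11, c12, c14, c15, c2, c4, c5, c6, c7, c8, c9}.
Only in c14's history (ahead): {} — 0.
Only in c6's history (behind): {c1, c10, c11, c15, c2, c4, c6, c8} — 8.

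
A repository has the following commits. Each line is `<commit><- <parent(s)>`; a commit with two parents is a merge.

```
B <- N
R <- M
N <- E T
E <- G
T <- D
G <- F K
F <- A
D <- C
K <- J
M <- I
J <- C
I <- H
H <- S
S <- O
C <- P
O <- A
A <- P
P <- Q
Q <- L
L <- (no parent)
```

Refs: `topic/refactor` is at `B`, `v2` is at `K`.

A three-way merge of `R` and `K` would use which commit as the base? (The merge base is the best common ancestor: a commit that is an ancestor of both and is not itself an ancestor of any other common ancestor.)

Ancestors of R: {A, H, I, L, M, O, P, Q, R, S}.
Ancestors of K: {C, J, K, L, P, Q}.
Common ancestors: {L, P, Q}.
Among these, P is not an ancestor of any other common ancestor — it is the merge base.

P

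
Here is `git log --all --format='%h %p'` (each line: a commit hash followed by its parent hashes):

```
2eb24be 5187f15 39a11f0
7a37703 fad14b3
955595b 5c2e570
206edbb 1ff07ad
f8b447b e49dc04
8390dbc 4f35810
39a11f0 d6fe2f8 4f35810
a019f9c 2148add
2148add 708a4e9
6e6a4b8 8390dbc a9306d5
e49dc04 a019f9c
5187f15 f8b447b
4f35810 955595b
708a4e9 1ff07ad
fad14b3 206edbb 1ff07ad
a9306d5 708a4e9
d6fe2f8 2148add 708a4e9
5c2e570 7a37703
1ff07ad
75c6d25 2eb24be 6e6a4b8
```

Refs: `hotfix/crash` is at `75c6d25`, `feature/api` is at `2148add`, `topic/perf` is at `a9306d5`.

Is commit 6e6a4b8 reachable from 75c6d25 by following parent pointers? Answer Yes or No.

Yes

Ancestors of 75c6d25 (commits reachable by following parents): {1ff07ad, 206edbb, 2148add, 2eb24be, 39a11f0, 4f35810, 5187f15, 5c2e570, 6e6a4b8, 708a4e9, 75c6d25, 7a37703, 8390dbc, 955595b, a019f9c, a9306d5, d6fe2f8, e49dc04, f8b447b, fad14b3}.
6e6a4b8 is in that set, so it is an ancestor of 75c6d25.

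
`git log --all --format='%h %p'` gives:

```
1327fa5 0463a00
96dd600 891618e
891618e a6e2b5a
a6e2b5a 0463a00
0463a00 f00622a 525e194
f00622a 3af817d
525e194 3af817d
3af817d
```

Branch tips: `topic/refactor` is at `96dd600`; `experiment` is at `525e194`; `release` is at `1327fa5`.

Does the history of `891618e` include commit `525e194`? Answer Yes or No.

Yes

Ancestors of 891618e (commits reachable by following parents): {0463a00, 3af817d, 525e194, 891618e, a6e2b5a, f00622a}.
525e194 is in that set, so it is an ancestor of 891618e.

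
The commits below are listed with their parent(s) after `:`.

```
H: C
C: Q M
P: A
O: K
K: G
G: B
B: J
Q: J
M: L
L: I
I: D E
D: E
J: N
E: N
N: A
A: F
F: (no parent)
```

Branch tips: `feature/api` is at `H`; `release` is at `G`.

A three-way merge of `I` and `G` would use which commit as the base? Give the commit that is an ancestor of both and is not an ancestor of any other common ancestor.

Ancestors of I: {A, D, E, F, I, N}.
Ancestors of G: {A, B, F, G, J, N}.
Common ancestors: {A, F, N}.
Among these, N is not an ancestor of any other common ancestor — it is the merge base.

N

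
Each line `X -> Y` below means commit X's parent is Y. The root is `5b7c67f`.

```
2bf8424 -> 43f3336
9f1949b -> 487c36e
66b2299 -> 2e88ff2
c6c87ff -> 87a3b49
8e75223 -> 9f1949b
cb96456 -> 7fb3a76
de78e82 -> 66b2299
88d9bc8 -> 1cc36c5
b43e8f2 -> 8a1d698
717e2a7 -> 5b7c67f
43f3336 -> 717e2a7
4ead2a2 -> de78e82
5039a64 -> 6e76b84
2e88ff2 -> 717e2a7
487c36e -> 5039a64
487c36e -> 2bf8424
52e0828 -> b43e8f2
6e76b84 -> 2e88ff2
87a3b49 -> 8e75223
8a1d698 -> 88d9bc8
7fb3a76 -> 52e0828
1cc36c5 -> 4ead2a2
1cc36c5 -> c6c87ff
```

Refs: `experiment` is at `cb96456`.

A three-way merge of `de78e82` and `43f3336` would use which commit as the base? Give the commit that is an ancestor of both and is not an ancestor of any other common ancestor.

717e2a7

Ancestors of de78e82: {2e88ff2, 5b7c67f, 66b2299, 717e2a7, de78e82}.
Ancestors of 43f3336: {43f3336, 5b7c67f, 717e2a7}.
Common ancestors: {5b7c67f, 717e2a7}.
Among these, 717e2a7 is not an ancestor of any other common ancestor — it is the merge base.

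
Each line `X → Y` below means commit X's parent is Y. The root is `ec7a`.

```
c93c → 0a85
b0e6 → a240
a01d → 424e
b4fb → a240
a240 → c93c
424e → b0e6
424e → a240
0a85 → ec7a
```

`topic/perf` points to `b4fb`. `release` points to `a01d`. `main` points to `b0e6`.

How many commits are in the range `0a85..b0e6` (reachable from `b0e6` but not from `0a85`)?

3

Reachable from b0e6: {0a85, a240, b0e6, c93c, ec7a}.
Reachable from 0a85: {0a85, ec7a}.
In b0e6's history but not 0a85's: {a240, b0e6, c93c} — 3 commits.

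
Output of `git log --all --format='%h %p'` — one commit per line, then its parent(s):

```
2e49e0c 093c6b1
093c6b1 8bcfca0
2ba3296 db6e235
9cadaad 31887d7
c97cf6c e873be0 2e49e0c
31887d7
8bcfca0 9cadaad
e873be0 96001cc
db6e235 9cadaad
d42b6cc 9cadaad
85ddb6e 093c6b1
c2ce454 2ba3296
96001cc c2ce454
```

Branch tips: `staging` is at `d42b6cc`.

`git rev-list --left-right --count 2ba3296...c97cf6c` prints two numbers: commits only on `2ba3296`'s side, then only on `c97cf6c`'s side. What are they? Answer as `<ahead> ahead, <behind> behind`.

0 ahead, 7 behind

Reachable from 2ba3296: {2ba3296, 31887d7, 9cadaad, db6e235}.
Reachable from c97cf6c: {093c6b1, 2ba3296, 2e49e0c, 31887d7, 8bcfca0, 96001cc, 9cadaad, c2ce454, c97cf6c, db6e235, e873be0}.
Only in 2ba3296's history (ahead): {} — 0.
Only in c97cf6c's history (behind): {093c6b1, 2e49e0c, 8bcfca0, 96001cc, c2ce454, c97cf6c, e873be0} — 7.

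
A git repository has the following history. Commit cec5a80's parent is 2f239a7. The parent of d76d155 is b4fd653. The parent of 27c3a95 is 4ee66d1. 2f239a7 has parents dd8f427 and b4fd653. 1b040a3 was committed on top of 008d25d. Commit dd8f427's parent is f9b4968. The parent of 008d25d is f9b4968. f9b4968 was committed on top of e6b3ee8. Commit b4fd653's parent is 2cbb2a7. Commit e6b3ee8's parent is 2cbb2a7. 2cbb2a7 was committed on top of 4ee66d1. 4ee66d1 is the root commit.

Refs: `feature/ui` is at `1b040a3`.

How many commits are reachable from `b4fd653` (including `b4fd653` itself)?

Walking parent pointers from b4fd653: reachable set = {2cbb2a7, 4ee66d1, b4fd653}.
That is 3 commits.

3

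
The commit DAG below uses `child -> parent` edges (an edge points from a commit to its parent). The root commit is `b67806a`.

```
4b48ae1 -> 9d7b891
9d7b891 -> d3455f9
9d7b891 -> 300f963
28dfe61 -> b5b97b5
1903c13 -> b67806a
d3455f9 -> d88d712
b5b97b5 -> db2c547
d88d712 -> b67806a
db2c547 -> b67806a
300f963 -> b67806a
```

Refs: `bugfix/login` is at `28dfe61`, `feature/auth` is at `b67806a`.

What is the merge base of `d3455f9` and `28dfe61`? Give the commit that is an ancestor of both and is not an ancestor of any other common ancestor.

b67806a

Ancestors of d3455f9: {b67806a, d3455f9, d88d712}.
Ancestors of 28dfe61: {28dfe61, b5b97b5, b67806a, db2c547}.
Common ancestors: {b67806a}.
The only common ancestor is b67806a, so it is the merge base.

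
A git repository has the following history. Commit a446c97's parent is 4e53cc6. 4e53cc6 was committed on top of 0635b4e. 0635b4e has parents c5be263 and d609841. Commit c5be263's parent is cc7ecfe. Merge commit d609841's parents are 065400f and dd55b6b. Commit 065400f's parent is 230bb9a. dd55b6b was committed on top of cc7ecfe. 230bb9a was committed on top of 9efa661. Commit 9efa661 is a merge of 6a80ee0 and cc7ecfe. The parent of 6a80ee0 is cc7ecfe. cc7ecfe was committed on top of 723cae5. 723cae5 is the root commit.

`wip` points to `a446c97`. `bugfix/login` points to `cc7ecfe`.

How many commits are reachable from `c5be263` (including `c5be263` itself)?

Walking parent pointers from c5be263: reachable set = {723cae5, c5be263, cc7ecfe}.
That is 3 commits.

3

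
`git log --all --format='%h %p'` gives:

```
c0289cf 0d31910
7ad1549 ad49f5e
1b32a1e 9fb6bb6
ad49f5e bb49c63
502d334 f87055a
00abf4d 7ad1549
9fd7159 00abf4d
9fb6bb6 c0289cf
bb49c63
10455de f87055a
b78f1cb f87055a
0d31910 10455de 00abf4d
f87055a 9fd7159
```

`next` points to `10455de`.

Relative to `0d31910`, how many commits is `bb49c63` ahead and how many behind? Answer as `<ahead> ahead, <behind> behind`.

0 ahead, 7 behind

Reachable from bb49c63: {bb49c63}.
Reachable from 0d31910: {00abf4d, 0d31910, 10455de, 7ad1549, 9fd7159, ad49f5e, bb49c63, f87055a}.
Only in bb49c63's history (ahead): {} — 0.
Only in 0d31910's history (behind): {00abf4d, 0d31910, 10455de, 7ad1549, 9fd7159, ad49f5e, f87055a} — 7.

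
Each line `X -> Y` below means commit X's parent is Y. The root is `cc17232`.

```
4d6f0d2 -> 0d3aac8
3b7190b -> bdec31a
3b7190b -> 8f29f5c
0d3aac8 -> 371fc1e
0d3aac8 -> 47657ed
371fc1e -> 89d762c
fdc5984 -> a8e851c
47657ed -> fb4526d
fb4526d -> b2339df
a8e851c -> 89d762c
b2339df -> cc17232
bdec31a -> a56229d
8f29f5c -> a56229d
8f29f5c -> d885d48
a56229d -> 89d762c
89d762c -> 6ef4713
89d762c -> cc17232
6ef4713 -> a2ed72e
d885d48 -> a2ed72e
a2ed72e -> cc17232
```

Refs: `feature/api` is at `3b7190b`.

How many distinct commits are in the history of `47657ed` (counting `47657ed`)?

4

Walking parent pointers from 47657ed: reachable set = {47657ed, b2339df, cc17232, fb4526d}.
That is 4 commits.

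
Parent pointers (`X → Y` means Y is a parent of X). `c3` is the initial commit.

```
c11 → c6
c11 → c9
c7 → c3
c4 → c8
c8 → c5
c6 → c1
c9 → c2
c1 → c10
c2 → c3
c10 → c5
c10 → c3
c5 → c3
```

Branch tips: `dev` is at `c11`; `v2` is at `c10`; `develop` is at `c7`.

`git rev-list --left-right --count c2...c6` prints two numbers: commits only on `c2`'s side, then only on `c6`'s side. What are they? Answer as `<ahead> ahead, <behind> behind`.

Reachable from c2: {c2, c3}.
Reachable from c6: {c1, c10, c3, c5, c6}.
Only in c2's history (ahead): {c2} — 1.
Only in c6's history (behind): {c1, c10, c5, c6} — 4.

1 ahead, 4 behind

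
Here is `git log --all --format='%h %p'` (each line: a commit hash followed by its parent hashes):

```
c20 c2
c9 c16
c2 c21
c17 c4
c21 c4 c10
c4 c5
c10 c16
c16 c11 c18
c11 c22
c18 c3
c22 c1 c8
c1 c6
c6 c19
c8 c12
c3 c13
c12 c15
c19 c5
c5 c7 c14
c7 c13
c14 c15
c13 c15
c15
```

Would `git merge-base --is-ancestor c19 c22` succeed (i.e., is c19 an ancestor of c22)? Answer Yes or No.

Ancestors of c22 (commits reachable by following parents): {c1, c12, c13, c14, c15, c19, c22, c5, c6, c7, c8}.
c19 is in that set, so it is an ancestor of c22.

Yes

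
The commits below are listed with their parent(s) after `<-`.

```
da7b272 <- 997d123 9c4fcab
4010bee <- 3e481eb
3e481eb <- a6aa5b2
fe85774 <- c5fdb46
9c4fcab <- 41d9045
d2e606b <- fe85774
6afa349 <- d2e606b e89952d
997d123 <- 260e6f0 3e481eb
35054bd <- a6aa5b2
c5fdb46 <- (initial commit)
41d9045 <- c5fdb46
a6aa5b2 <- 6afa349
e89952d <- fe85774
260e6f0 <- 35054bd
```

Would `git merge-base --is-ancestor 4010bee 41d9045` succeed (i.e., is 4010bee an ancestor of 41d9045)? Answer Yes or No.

No

Ancestors of 41d9045: {41d9045, c5fdb46}.
4010bee is not in that set, so it is not an ancestor of 41d9045.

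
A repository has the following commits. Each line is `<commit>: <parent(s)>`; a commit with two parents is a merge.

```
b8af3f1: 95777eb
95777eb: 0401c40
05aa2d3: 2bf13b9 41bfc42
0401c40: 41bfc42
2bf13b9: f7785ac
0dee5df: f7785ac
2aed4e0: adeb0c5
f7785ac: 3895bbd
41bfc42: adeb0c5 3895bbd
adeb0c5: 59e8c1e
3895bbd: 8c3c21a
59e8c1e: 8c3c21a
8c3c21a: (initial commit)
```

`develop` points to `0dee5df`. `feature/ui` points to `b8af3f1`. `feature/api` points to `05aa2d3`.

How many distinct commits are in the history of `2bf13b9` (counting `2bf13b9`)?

4

Walking parent pointers from 2bf13b9: reachable set = {2bf13b9, 3895bbd, 8c3c21a, f7785ac}.
That is 4 commits.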